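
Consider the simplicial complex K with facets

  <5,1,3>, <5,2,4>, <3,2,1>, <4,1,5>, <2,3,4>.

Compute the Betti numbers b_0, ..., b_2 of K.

We work with the vertex ordering 1 < 2 < 3 < 4 < 5. The simplices of K, each written with vertices in increasing order, are:

  0-simplices (5): [1], [2], [3], [4], [5]
  1-simplices (10): [1,2], [1,3], [1,4], [1,5], [2,3], [2,4], [2,5], [3,4], [3,5], [4,5]
  2-simplices (5): [1,2,3], [1,3,5], [1,4,5], [2,3,4], [2,4,5]

so the chain groups are C_0 ≅ Z^5, C_1 ≅ Z^10, C_2 ≅ Z^5.

Boundary ∂_1: C_1 → C_0 sends each edge [p,q] (with p < q) to q − p.
The 5×10 boundary matrix has rank 4 and Smith normal form diag(1,1,1,1).

The boundary map ∂_2: C_2 → C_1 sends each 2-simplex [p,q,r] to [q,r] − [p,r] + [p,q]. For instance
  ∂[1,2,3] = [2,3] − [1,3] + [1,2],
  ∂[1,4,5] = [4,5] − [1,5] + [1,4].
As a 10×5 matrix over Z this has rank 5, with invariant factors (1,1,1,1,1).

Now H_k = ker ∂_k / im ∂_{k+1}, so:

  H_0: rank C_0 − rank ∂_1 = 5 − 4 = 1, and the invariant factors of ∂_1 are all 1, so H_0 ≅ Z.
  H_1: rank ker ∂_1 − rank ∂_2 = (10 − 4) − 5 = 1, and the invariant factors of ∂_2 are all 1, so H_1 ≅ Z.
  H_2: rank ker ∂_2 − rank ∂_3 = (5 − 5) − 0 = 0, and there is no ∂_3, so H_2 ≅ 0.

As a check, the Euler characteristic is 5 − 10 + 5 = 0, which agrees with 1 − 1 + 0 = 0.
(K is a triangulation of the Möbius band.)

Hence the Betti numbers are b_0 = 1, b_1 = 1, b_2 = 0.

b_0 = 1, b_1 = 1, b_2 = 0.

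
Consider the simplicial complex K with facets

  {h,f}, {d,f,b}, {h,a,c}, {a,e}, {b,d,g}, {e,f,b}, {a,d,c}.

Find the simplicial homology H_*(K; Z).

K has 8 vertices, 14 edges, 5 triangles.
rank ∂_0 = 0, rank ∂_1 = 7 ⇒ b_0 = 8 − 0 − 7 = 1; all invariant factors of ∂_1 are 1 so no torsion. So H_0 = Z.
rank ∂_1 = 7, rank ∂_2 = 5 ⇒ b_1 = 14 − 7 − 5 = 2; all invariant factors of ∂_2 are 1 so no torsion. So H_1 = Z^2.
rank ∂_2 = 5, rank ∂_3 = 0 ⇒ b_2 = 5 − 5 − 0 = 0. So H_2 = 0.

H_0 = Z,  H_1 = Z^2,  H_2 = 0.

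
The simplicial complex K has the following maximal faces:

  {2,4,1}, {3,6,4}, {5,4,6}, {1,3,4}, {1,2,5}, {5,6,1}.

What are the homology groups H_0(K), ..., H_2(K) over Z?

H_0 ≅ Z,  H_1 ≅ Z,  H_2 = 0.

We work with the vertex ordering 1 < 2 < 3 < 4 < 5 < 6. The simplices of K, each written with vertices in increasing order, are:

  0-simplices (6): [1], [2], [3], [4], [5], [6]
  1-simplices (12): [1,2], [1,3], [1,4], [1,5], [1,6], [2,4], [2,5], [3,4], [3,6], [4,5], [4,6], [5,6]
  2-simplices (6): [1,2,4], [1,2,5], [1,3,4], [1,5,6], [3,4,6], [4,5,6]

giving chain groups C_0 ≅ Z^6, C_1 ≅ Z^12, C_2 ≅ Z^6.

∂_1: C_1 → C_0 is given by ∂[p,q] = [q] − [p].
This gives a 6×12 integer matrix of rank 5; reducing to Smith normal form yields diagonal entries (1,1,1,1,1).

Boundary ∂_2: C_2 → C_1 maps a triangle to the signed sum of its edges. For instance
  ∂[1,2,4] = [2,4] − [1,4] + [1,2],
  ∂[1,3,4] = [3,4] − [1,4] + [1,3].
As a 12×6 matrix over Z this has rank 6, with invariant factors (1,1,1,1,1,1).

Computing H_k = (kernel of ∂_k) / (image of ∂_{k+1}):

  H_0: rank C_0 − rank ∂_1 = 6 − 5 = 1, and the invariant factors of ∂_1 are all 1, so H_0 ≅ Z.
  H_1: rank ker ∂_1 − rank ∂_2 = (12 − 5) − 6 = 1, and the invariant factors of ∂_2 are all 1, so H_1 ≅ Z.
  H_2: rank ker ∂_2 − rank ∂_3 = (6 − 6) − 0 = 0, and there is no ∂_3, so H_2 ≅ 0.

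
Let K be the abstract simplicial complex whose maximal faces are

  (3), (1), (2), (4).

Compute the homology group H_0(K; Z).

Take the total order 1 < 2 < 3 < 4 on the vertex set. Then K (dimension 0) consists of the simplices:

  0-simplices (4): [1], [2], [3], [4]

so the chain groups are C_0 ≅ Z^4.

Computing H_k = (kernel of ∂_k) / (image of ∂_{k+1}):

  H_0: rank C_0 − rank ∂_1 = 4 − 0 = 4, and there is no ∂_1, so H_0 ≅ Z^4.

H_0 = Z^4.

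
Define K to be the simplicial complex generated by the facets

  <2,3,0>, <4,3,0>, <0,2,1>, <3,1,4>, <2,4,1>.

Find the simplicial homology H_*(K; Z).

Order the vertices as 0 < 1 < 2 < 3 < 4. Listing each simplex with vertices in this order, K has dimension 2 with simplices:

  0-simplices (5): [0], [1], [2], [3], [4]
  1-simplices (10): [0,1], [0,2], [0,3], [0,4], [1,2], [1,3], [1,4], [2,3], [2,4], [3,4]
  2-simplices (5): [0,1,2], [0,2,3], [0,3,4], [1,2,4], [1,3,4]

Hence C_0 ≅ Z^5, C_1 ≅ Z^10, C_2 ≅ Z^5.

Boundary ∂_1: C_1 → C_0 is given by ∂[p,q] = [q] − [p]. For instance
  ∂[3,4] = [4] − [3].
As a 5×10 matrix over Z this has rank 4, with invariant factors (1,1,1,1).

The boundary map ∂_2: C_2 → C_1 sends each 2-simplex [p,q,r] to [q,r] − [p,r] + [p,q]. For instance
  ∂[0,1,2] = [1,2] − [0,2] + [0,1],
  ∂[1,3,4] = [3,4] − [1,4] + [1,3].
As a 10×5 matrix over Z this has rank 5, with invariant factors (1,1,1,1,1).

Now H_k = ker ∂_k / im ∂_{k+1}, so:

  H_0: rank C_0 − rank ∂_1 = 5 − 4 = 1, and the invariant factors of ∂_1 are all 1, so H_0 = Z.
  H_1: rank ker ∂_1 − rank ∂_2 = (10 − 4) − 5 = 1, and the invariant factors of ∂_2 are all 1, so H_1 = Z.
  H_2: rank ker ∂_2 − rank ∂_3 = (5 − 5) − 0 = 0, and there is no ∂_3, so H_2 = 0.

H_0 = Z,  H_1 = Z,  H_2 = 0.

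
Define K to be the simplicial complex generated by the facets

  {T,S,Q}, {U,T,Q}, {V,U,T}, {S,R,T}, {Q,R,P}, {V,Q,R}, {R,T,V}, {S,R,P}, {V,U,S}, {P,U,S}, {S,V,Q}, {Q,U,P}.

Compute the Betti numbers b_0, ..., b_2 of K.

Order the vertices as P < Q < R < S < T < U < V. Listing each simplex with vertices in this order, K has dimension 2 with simplices:

  0-simplices (7): P, Q, R, S, T, U, V
  1-simplices (18): PQ, PR, PS, PU, QR, QS, QT, QU, QV, RS, RT, RV, ST, SU, SV, TU, TV, UV
  2-simplices (12): PQR, PQU, PRS, PSU, QRV, QST, QSV, QTU, RST, RTV, SUV, TUV

giving chain groups C_0 ≅ Z^7, C_1 ≅ Z^18, C_2 ≅ Z^12.

Boundary ∂_1: C_1 → C_0 maps an edge to its endpoints' difference, ∂[p,q] = q − p. For instance
  ∂SU = U − S.
This gives a 7×18 integer matrix of rank 6; reducing to Smith normal form yields diagonal entries (1,1,1,1,1,1).

The boundary map ∂_2: C_2 → C_1 maps a triangle to the signed sum of its edges. For instance
  ∂PRS = RS − PS + PR,
  ∂PQU = QU − PU + PQ.
The 18×12 boundary matrix has rank 12 and Smith normal form diag(1,1,1,1,1,1,1,1,1,1,1,2).

Now H_k = ker ∂_k / im ∂_{k+1}, so:

  H_0: rank C_0 − rank ∂_1 = 7 − 6 = 1, and the invariant factors of ∂_1 are all 1, so H_0 ≅ Z.
  H_1: rank ker ∂_1 − rank ∂_2 = (18 − 6) − 12 = 0, and ∂_2 has invariant factor 2 > 1, so H_1 ≅ Z/2.
  H_2: rank ker ∂_2 − rank ∂_3 = (12 − 12) − 0 = 0, and there is no ∂_3, so H_2 ≅ 0.

Hence the Betti numbers are b_0 = 1, b_1 = 0, b_2 = 0.

b_0 = 1, b_1 = 0, b_2 = 0.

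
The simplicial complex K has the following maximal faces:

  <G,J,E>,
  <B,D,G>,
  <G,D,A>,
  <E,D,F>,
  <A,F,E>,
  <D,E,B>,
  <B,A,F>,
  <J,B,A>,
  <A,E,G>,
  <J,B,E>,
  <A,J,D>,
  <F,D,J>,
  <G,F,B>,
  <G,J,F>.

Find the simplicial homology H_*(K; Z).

Take the total order A < B < D < E < F < G < J on the vertex set. Then K (dimension 2) consists of the simplices:

  0-simplices (7): A, B, D, E, F, G, J
  1-simplices (21): AB, AD, AE, AF, AG, AJ, BD, BE, BF, BG, BJ, DE, DF, DG, DJ, EF, EG, EJ, FG, FJ, GJ
  2-simplices (14): ABF, ABJ, ADG, ADJ, AEF, AEG, BDE, BDG, BEJ, BFG, DEF, DFJ, EGJ, FGJ

Hence C_0 ≅ Z^7, C_1 ≅ Z^21, C_2 ≅ Z^14.

Boundary ∂_1: C_1 → C_0 is given by ∂[p,q] = [q] − [p].
The resulting 7×21 matrix has rank 6, and its Smith normal form has invariant factors (1,1,1,1,1,1).

Boundary ∂_2: C_2 → C_1 acts by ∂[p,q,r] = [q,r] − [p,r] + [p,q]. For instance
  ∂AEF = EF − AF + AE,
  ∂BDG = DG − BG + BD.
This gives a 21×14 integer matrix of rank 13; reducing to Smith normal form yields diagonal entries (1,1,1,1,1,1,1,1,1,1,1,1,1).

From H_k ≅ ker(∂_k) / im(∂_{k+1}) we obtain:

  H_0: rank C_0 − rank ∂_1 = 7 − 6 = 1, and the invariant factors of ∂_1 are all 1, so H_0 = Z.
  H_1: rank ker ∂_1 − rank ∂_2 = (21 − 6) − 13 = 2, and the invariant factors of ∂_2 are all 1, so H_1 = Z^2.
  H_2: rank ker ∂_2 − rank ∂_3 = (14 − 13) − 0 = 1, and there is no ∂_3, so H_2 = Z.

H_0 = Z,  H_1 = Z^2,  H_2 = Z.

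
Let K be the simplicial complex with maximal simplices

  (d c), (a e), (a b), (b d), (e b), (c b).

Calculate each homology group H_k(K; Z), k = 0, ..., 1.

H_0 ≅ Z,  H_1 ≅ Z^2.

Order the vertices as a < b < c < d < e. Listing each simplex with vertices in this order, K has dimension 1 with simplices:

  0-simplices (5): a, b, c, d, e
  1-simplices (6): ab, ae, bc, bd, be, cd

so the chain groups are C_0 ≅ Z^5, C_1 ≅ Z^6.

∂_1: C_1 → C_0 is given by ∂[p,q] = [q] − [p]. For instance
  ∂bd = d − b.
This gives a 5×6 integer matrix of rank 4; reducing to Smith normal form yields diagonal entries (1,1,1,1).

Computing H_k = (kernel of ∂_k) / (image of ∂_{k+1}):

  H_0: rank C_0 − rank ∂_1 = 5 − 4 = 1, and the invariant factors of ∂_1 are all 1, so H_0 ≅ Z.
  H_1: rank ker ∂_1 − rank ∂_2 = (6 − 4) − 0 = 2, and there is no ∂_2, so H_1 ≅ Z^2.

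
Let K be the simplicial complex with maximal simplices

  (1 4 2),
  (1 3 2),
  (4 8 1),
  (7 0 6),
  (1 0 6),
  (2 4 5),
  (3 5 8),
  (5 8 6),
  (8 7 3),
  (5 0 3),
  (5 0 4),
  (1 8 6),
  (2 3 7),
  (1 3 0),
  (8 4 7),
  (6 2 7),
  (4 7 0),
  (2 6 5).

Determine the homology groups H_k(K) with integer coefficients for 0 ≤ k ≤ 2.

Take the total order 0 < 1 < 2 < 3 < 4 < 5 < 6 < 7 < 8 on the vertex set. Then K (dimension 2) consists of the simplices:

  0-simplices (9): [0], [1], [2], [3], [4], [5], [6], [7], [8]
  1-simplices (27): (27 of them)
  2-simplices (18): [0,1,3], [0,1,6], [0,3,5], [0,4,5], [0,4,7], [0,6,7], [1,2,3], [1,2,4], [1,4,8], [1,6,8], [2,3,7], [2,4,5], [2,5,6], [2,6,7], [3,5,8], [3,7,8], [4,7,8], [5,6,8]

giving chain groups C_0 ≅ Z^9, C_1 ≅ Z^27, C_2 ≅ Z^18.

Boundary ∂_1: C_1 → C_0 is given by ∂[p,q] = [q] − [p].
As a 9×27 matrix over Z this has rank 8, with invariant factors (1,1,1,1,1,1,1,1).

∂_2: C_2 → C_1 sends each 2-simplex [p,q,r] to [q,r] − [p,r] + [p,q]. For instance
  ∂[1,2,4] = [2,4] − [1,4] + [1,2],
  ∂[0,4,5] = [4,5] − [0,5] + [0,4].
This gives a 27×18 integer matrix of rank 17; reducing to Smith normal form yields diagonal entries (1,1,1,1,1,1,1,1,1,1,1,1,1,1,1,1,1).

Reading off H_k = ker ∂_k / im ∂_{k+1}:

  H_0: rank C_0 − rank ∂_1 = 9 − 8 = 1, and the invariant factors of ∂_1 are all 1, so H_0 = Z.
  H_1: rank ker ∂_1 − rank ∂_2 = (27 − 8) − 17 = 2, and the invariant factors of ∂_2 are all 1, so H_1 = Z^2.
  H_2: rank ker ∂_2 − rank ∂_3 = (18 − 17) − 0 = 1, and there is no ∂_3, so H_2 = Z.

As a check, the Euler characteristic is 9 − 27 + 18 = 0, which agrees with 1 − 2 + 1 = 0.
(K is a triangulation of the torus T^2.)

H_0 = Z,  H_1 = Z^2,  H_2 = Z.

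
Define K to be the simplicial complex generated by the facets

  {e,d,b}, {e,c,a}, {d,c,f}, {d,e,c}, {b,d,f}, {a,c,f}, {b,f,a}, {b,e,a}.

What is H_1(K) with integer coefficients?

We work with the vertex ordering a < b < c < d < e < f. The simplices of K, each written with vertices in increasing order, are:

  0-simplices (6): a, b, c, d, e, f
  1-simplices (12): ab, ac, ae, af, bd, be, bf, cd, ce, cf, de, df
  2-simplices (8): abe, abf, ace, acf, bde, bdf, cde, cdf

giving chain groups C_0 ≅ Z^6, C_1 ≅ Z^12, C_2 ≅ Z^8.

∂_1: C_1 → C_0 sends each edge [p,q] (with p < q) to q − p. For instance
  ∂af = f − a.
This gives a 6×12 integer matrix of rank 5; reducing to Smith normal form yields diagonal entries (1,1,1,1,1).

Boundary ∂_2: C_2 → C_1 maps a triangle to the signed sum of its edges. For instance
  ∂abe = be − ae + ab,
  ∂bdf = df − bf + bd.
The 12×8 boundary matrix has rank 7 and Smith normal form diag(1,1,1,1,1,1,1).

From H_k ≅ ker(∂_k) / im(∂_{k+1}) we obtain:

  H_1: rank ker ∂_1 − rank ∂_2 = (12 − 5) − 7 = 0, and the invariant factors of ∂_2 are all 1, so H_1 = 0.

H_1 = 0.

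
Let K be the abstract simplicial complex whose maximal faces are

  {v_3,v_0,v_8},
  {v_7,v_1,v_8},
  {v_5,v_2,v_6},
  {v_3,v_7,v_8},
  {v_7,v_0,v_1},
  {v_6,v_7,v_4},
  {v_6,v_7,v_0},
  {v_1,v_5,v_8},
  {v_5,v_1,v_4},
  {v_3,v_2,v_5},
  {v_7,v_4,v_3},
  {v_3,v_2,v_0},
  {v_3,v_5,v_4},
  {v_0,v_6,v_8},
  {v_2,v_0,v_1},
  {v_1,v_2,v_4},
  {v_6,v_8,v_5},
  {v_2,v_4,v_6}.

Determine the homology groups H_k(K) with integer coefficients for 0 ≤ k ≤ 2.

Order the vertices as v_0 < v_1 < v_2 < v_3 < v_4 < v_5 < v_6 < v_7 < v_8. Listing each simplex with vertices in this order, K has dimension 2 with simplices:

  0-simplices (9): [v_0], [v_1], [v_2], [v_3], [v_4], [v_5], [v_6], [v_7], [v_8]
  1-simplices (27): (27 of them)
  2-simplices (18): (18 of them)

giving chain groups C_0 ≅ Z^9, C_1 ≅ Z^27, C_2 ≅ Z^18.

The boundary map ∂_1: C_1 → C_0 sends each edge [p,q] (with p < q) to q − p.
This gives a 9×27 integer matrix of rank 8; reducing to Smith normal form yields diagonal entries (1,1,1,1,1,1,1,1).

The boundary map ∂_2: C_2 → C_1 maps a triangle to the signed sum of its edges. For instance
  ∂[v_2,v_5,v_6] = [v_5,v_6] − [v_2,v_6] + [v_2,v_5],
  ∂[v_1,v_2,v_4] = [v_2,v_4] − [v_1,v_4] + [v_1,v_2].
This gives a 27×18 integer matrix of rank 18; reducing to Smith normal form yields diagonal entries (1,1,1,1,1,1,1,1,1,1,1,1,1,1,1,1,1,2).

Now H_k = ker ∂_k / im ∂_{k+1}, so:

  H_0: rank C_0 − rank ∂_1 = 9 − 8 = 1, and the invariant factors of ∂_1 are all 1, so H_0 = Z.
  H_1: rank ker ∂_1 − rank ∂_2 = (27 − 8) − 18 = 1, and ∂_2 has invariant factor 2 > 1, so H_1 = Z ⊕ Z_2.
  H_2: rank ker ∂_2 − rank ∂_3 = (18 − 18) − 0 = 0, and there is no ∂_3, so H_2 = 0.

H_0 = Z,  H_1 = Z ⊕ Z_2,  H_2 = 0.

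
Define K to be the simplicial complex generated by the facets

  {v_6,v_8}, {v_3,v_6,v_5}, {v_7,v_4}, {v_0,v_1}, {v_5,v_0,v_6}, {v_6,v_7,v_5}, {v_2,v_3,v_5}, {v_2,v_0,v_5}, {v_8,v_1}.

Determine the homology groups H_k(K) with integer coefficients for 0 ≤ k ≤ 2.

Fix the vertex order v_0 < v_1 < v_2 < v_3 < v_4 < v_5 < v_6 < v_7 < v_8 and write every simplex with vertices in increasing order. Then dim K = 2 and the simplices of K are:

  0-simplices (9): [v_0], [v_1], [v_2], [v_3], [v_4], [v_5], [v_6], [v_7], [v_8]
  1-simplices (14): [v_0,v_1], [v_0,v_2], [v_0,v_5], [v_0,v_6], [v_1,v_8], [v_2,v_3], [v_2,v_5], [v_3,v_5], [v_3,v_6], [v_4,v_7], [v_5,v_6], [v_5,v_7], [v_6,v_7], [v_6,v_8]
  2-simplices (5): [v_0,v_2,v_5], [v_0,v_5,v_6], [v_2,v_3,v_5], [v_3,v_5,v_6], [v_5,v_6,v_7]

so the chain groups are C_0 ≅ Z^9, C_1 ≅ Z^14, C_2 ≅ Z^5.

Boundary ∂_1: C_1 → C_0 maps an edge to its endpoints' difference, ∂[p,q] = q − p.
The 9×14 boundary matrix has rank 8 and Smith normal form diag(1,1,1,1,1,1,1,1).

Boundary ∂_2: C_2 → C_1 sends each 2-simplex [p,q,r] to [q,r] − [p,r] + [p,q]. For instance
  ∂[v_2,v_3,v_5] = [v_3,v_5] − [v_2,v_5] + [v_2,v_3],
  ∂[v_0,v_2,v_5] = [v_2,v_5] − [v_0,v_5] + [v_0,v_2].
The resulting 14×5 matrix has rank 5, and its Smith normal form has invariant factors (1,1,1,1,1).

Computing H_k = (kernel of ∂_k) / (image of ∂_{k+1}):

  H_0: rank C_0 − rank ∂_1 = 9 − 8 = 1, and the invariant factors of ∂_1 are all 1, so H_0 = Z.
  H_1: rank ker ∂_1 − rank ∂_2 = (14 − 8) − 5 = 1, and the invariant factors of ∂_2 are all 1, so H_1 = Z.
  H_2: rank ker ∂_2 − rank ∂_3 = (5 − 5) − 0 = 0, and there is no ∂_3, so H_2 = 0.

As a check, the Euler characteristic is 9 − 14 + 5 = 0, which agrees with 1 − 1 + 0 = 0.

H_0 ≅ Z,  H_1 ≅ Z,  H_2 = 0.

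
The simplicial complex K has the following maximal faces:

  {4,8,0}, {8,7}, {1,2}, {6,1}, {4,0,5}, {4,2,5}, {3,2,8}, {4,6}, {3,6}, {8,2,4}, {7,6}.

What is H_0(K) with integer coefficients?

K has 9 vertices, 16 edges, 5 triangles.
rank ∂_0 = 0, rank ∂_1 = 8 ⇒ b_0 = 9 − 0 − 8 = 1; all invariant factors of ∂_1 are 1 so no torsion. So H_0 = Z.

H_0 ≅ Z.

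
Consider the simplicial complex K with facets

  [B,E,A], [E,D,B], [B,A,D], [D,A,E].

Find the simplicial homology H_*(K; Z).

K has 4 vertices, 6 edges, 4 triangles.
rank ∂_0 = 0, rank ∂_1 = 3 ⇒ b_0 = 4 − 0 − 3 = 1; all invariant factors of ∂_1 are 1 so no torsion. So H_0 ≅ Z.
rank ∂_1 = 3, rank ∂_2 = 3 ⇒ b_1 = 6 − 3 − 3 = 0; all invariant factors of ∂_2 are 1 so no torsion. So H_1 ≅ 0.
rank ∂_2 = 3, rank ∂_3 = 0 ⇒ b_2 = 4 − 3 − 0 = 1. So H_2 ≅ Z.

H_0 = Z,  H_1 = 0,  H_2 = Z.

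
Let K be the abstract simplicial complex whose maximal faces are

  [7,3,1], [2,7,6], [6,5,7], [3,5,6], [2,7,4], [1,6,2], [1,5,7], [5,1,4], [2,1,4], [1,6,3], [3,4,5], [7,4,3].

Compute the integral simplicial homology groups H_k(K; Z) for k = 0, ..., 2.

Order the vertices as 1 < 2 < 3 < 4 < 5 < 6 < 7. Listing each simplex with vertices in this order, K has dimension 2 with simplices:

  0-simplices (7): [1], [2], [3], [4], [5], [6], [7]
  1-simplices (18): [1,2], [1,3], [1,4], [1,5], [1,6], [1,7], [2,4], [2,6], [2,7], [3,4], [3,5], [3,6], [3,7], [4,5], [4,7], [5,6], [5,7], [6,7]
  2-simplices (12): [1,2,4], [1,2,6], [1,3,6], [1,3,7], [1,4,5], [1,5,7], [2,4,7], [2,6,7], [3,4,5], [3,4,7], [3,5,6], [5,6,7]

giving chain groups C_0 ≅ Z^7, C_1 ≅ Z^18, C_2 ≅ Z^12.

Boundary ∂_1: C_1 → C_0 maps an edge to its endpoints' difference, ∂[p,q] = q − p.
This gives a 7×18 integer matrix of rank 6; reducing to Smith normal form yields diagonal entries (1,1,1,1,1,1).

The boundary map ∂_2: C_2 → C_1 sends each 2-simplex [p,q,r] to [q,r] − [p,r] + [p,q]. For instance
  ∂[1,4,5] = [4,5] − [1,5] + [1,4],
  ∂[1,2,4] = [2,4] − [1,4] + [1,2].
This gives a 18×12 integer matrix of rank 12; reducing to Smith normal form yields diagonal entries (1,1,1,1,1,1,1,1,1,1,1,2).

Reading off H_k = ker ∂_k / im ∂_{k+1}:

  H_0: rank C_0 − rank ∂_1 = 7 − 6 = 1, and the invariant factors of ∂_1 are all 1, so H_0 = Z.
  H_1: rank ker ∂_1 − rank ∂_2 = (18 − 6) − 12 = 0, and ∂_2 has invariant factor 2 > 1, so H_1 = Z/2.
  H_2: rank ker ∂_2 − rank ∂_3 = (12 − 12) − 0 = 0, and there is no ∂_3, so H_2 = 0.

As a check, the Euler characteristic is 7 − 18 + 12 = 1, which agrees with 1 − 0 + 0 = 1.

H_0 = Z,  H_1 = Z/2,  H_2 = 0.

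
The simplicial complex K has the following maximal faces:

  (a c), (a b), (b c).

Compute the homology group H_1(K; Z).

Take the total order a < b < c on the vertex set. Then K (dimension 1) consists of the simplices:

  0-simplices (3): a, b, c
  1-simplices (3): ab, ac, bc

Hence C_0 ≅ Z^3, C_1 ≅ Z^3.

∂_1: C_1 → C_0 is given by ∂[p,q] = [q] − [p].
The resulting 3×3 matrix has rank 2, and its Smith normal form has invariant factors (1,1).

From H_k ≅ ker(∂_k) / im(∂_{k+1}) we obtain:

  H_1: rank ker ∂_1 − rank ∂_2 = (3 − 2) − 0 = 1, and there is no ∂_2, so H_1 = Z.

(K is a triangulation of the circle S^1.)

H_1 ≅ Z.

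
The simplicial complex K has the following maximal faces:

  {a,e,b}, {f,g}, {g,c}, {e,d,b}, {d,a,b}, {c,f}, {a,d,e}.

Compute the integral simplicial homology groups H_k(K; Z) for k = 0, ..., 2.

Order the vertices as a < b < c < d < e < f < g. Listing each simplex with vertices in this order, K has dimension 2 with simplices:

  0-simplices (7): a, b, c, d, e, f, g
  1-simplices (9): ab, ad, ae, bd, be, cf, cg, de, fg
  2-simplices (4): abd, abe, ade, bde

so the chain groups are C_0 ≅ Z^7, C_1 ≅ Z^9, C_2 ≅ Z^4.

∂_1: C_1 → C_0 sends each edge [p,q] (with p < q) to q − p. For instance
  ∂cg = g − c.
This gives a 7×9 integer matrix of rank 5; reducing to Smith normal form yields diagonal entries (1,1,1,1,1).

The boundary map ∂_2: C_2 → C_1 sends each 2-simplex [p,q,r] to [q,r] − [p,r] + [p,q]. For instance
  ∂abd = bd − ad + ab,
  ∂ade = de − ae + ad.
This gives a 9×4 integer matrix of rank 3; reducing to Smith normal form yields diagonal entries (1,1,1).

Computing H_k = (kernel of ∂_k) / (image of ∂_{k+1}):

  H_0: rank C_0 − rank ∂_1 = 7 − 5 = 2, and the invariant factors of ∂_1 are all 1, so H_0 ≅ Z^2.
  H_1: rank ker ∂_1 − rank ∂_2 = (9 − 5) − 3 = 1, and the invariant factors of ∂_2 are all 1, so H_1 ≅ Z.
  H_2: rank ker ∂_2 − rank ∂_3 = (4 − 3) − 0 = 1, and there is no ∂_3, so H_2 ≅ Z.

(K is a triangulation of the disjoint union of the 2-sphere S^2 and the circle S^1.)

H_0 ≅ Z^2,  H_1 ≅ Z,  H_2 ≅ Z.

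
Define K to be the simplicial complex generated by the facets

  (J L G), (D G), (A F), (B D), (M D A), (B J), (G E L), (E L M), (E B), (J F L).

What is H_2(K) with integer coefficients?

H_2 ≅ 0.

We work with the vertex ordering A < B < D < E < F < G < J < L < M. The simplices of K, each written with vertices in increasing order, are:

  0-simplices (9): A, B, D, E, F, G, J, L, M
  1-simplices (17): AD, AF, AM, BD, BE, BJ, DG, DM, EG, EL, EM, FJ, FL, GJ, GL, JL, LM
  2-simplices (5): ADM, EGL, ELM, FJL, GJL

giving chain groups C_0 ≅ Z^9, C_1 ≅ Z^17, C_2 ≅ Z^5.

The boundary map ∂_1: C_1 → C_0 sends each edge [p,q] (with p < q) to q − p.
As a 9×17 matrix over Z this has rank 8, with invariant factors (1,1,1,1,1,1,1,1).

∂_2: C_2 → C_1 acts by ∂[p,q,r] = [q,r] − [p,r] + [p,q]. For instance
  ∂FJL = JL − FL + FJ,
  ∂GJL = JL − GL + GJ.
The 17×5 boundary matrix has rank 5 and Smith normal form diag(1,1,1,1,1).

Reading off H_k = ker ∂_k / im ∂_{k+1}:

  H_2: rank ker ∂_2 − rank ∂_3 = (5 − 5) − 0 = 0, and there is no ∂_3, so H_2 = 0.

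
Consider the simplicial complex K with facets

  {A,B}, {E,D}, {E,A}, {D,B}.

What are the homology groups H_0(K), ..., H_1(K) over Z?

H_0 = Z,  H_1 = Z.

Order the vertices as A < B < D < E. Listing each simplex with vertices in this order, K has dimension 1 with simplices:

  0-simplices (4): A, B, D, E
  1-simplices (4): AB, AE, BD, DE

so the chain groups are C_0 ≅ Z^4, C_1 ≅ Z^4.

The boundary map ∂_1: C_1 → C_0 is given by ∂[p,q] = [q] − [p]. For instance
  ∂AB = B − A.
The 4×4 boundary matrix has rank 3 and Smith normal form diag(1,1,1).

Now H_k = ker ∂_k / im ∂_{k+1}, so:

  H_0: rank C_0 − rank ∂_1 = 4 − 3 = 1, and the invariant factors of ∂_1 are all 1, so H_0 ≅ Z.
  H_1: rank ker ∂_1 − rank ∂_2 = (4 − 3) − 0 = 1, and there is no ∂_2, so H_1 ≅ Z.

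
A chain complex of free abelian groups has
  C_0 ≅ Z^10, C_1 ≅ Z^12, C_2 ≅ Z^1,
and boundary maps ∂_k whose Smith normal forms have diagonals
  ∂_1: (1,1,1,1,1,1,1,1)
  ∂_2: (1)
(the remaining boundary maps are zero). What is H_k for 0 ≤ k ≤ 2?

H_0 ≅ Z^2,  H_1 ≅ Z^3,  H_2 = 0.

H_0: b_0 = 10 − 0 − 8 = 2; torsion from ∂_1 factors > 1: none. So H_0 ≅ Z^2.
H_1: b_1 = 12 − 8 − 1 = 3; torsion from ∂_2 factors > 1: none. So H_1 ≅ Z^3.
H_2: b_2 = 1 − 1 − 0 = 0; torsion from ∂_3 factors > 1: none. So H_2 ≅ 0.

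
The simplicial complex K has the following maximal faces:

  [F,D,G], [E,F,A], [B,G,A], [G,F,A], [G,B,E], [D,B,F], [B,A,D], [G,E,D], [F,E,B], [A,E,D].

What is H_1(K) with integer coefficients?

H_1 = Z/2.

We work with the vertex ordering A < B < D < E < F < G. The simplices of K, each written with vertices in increasing order, are:

  0-simplices (6): A, B, D, E, F, G
  1-simplices (15): AB, AD, AE, AF, AG, BD, BE, BF, BG, DE, DF, DG, EF, EG, FG
  2-simplices (10): ABD, ABG, ADE, AEF, AFG, BDF, BEF, BEG, DEG, DFG

giving chain groups C_0 ≅ Z^6, C_1 ≅ Z^15, C_2 ≅ Z^10.

∂_1: C_1 → C_0 maps an edge to its endpoints' difference, ∂[p,q] = q − p. For instance
  ∂BF = F − B.
The resulting 6×15 matrix has rank 5, and its Smith normal form has invariant factors (1,1,1,1,1).

∂_2: C_2 → C_1 sends each 2-simplex [p,q,r] to [q,r] − [p,r] + [p,q]. For instance
  ∂BEF = EF − BF + BE,
  ∂ADE = DE − AE + AD.
This gives a 15×10 integer matrix of rank 10; reducing to Smith normal form yields diagonal entries (1,1,1,1,1,1,1,1,1,2).

Now H_k = ker ∂_k / im ∂_{k+1}, so:

  H_1: rank ker ∂_1 − rank ∂_2 = (15 − 5) − 10 = 0, and ∂_2 has invariant factor 2 > 1, so H_1 ≅ Z/2.

(K is a triangulation of the real projective plane RP^2.)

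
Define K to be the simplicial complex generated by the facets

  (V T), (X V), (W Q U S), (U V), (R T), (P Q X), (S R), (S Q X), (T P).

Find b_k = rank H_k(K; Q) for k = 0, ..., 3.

Take the total order P < Q < R < S < T < U < V < W < X on the vertex set. Then K (dimension 3) consists of the simplices:

  0-simplices (9): P, Q, R, S, T, U, V, W, X
  1-simplices (16): PQ, PT, PX, QS, QU, QW, QX, RS, RT, SU, SW, SX, TV, UV, UW, VX
  2-simplices (6): PQX, QSU, QSW, QSX, QUW, SUW
  3-simplices (1): QSUW

giving chain groups C_0 ≅ Z^9, C_1 ≅ Z^16, C_2 ≅ Z^6, C_3 ≅ Z^1.

∂_1: C_1 → C_0 is given by ∂[p,q] = [q] − [p]. For instance
  ∂SW = W − S.
The resulting 9×16 matrix has rank 8, and its Smith normal form has invariant factors (1,1,1,1,1,1,1,1).

Boundary ∂_2: C_2 → C_1 acts by ∂[p,q,r] = [q,r] − [p,r] + [p,q]. For instance
  ∂QUW = UW − QW + QU,
  ∂QSU = SU − QU + QS.
The 16×6 boundary matrix has rank 5 and Smith normal form diag(1,1,1,1,1).

∂_3: C_3 → C_2 sends each 3-simplex σ to the alternating sum Σ_i (−1)^i (σ with its i-th vertex removed). For instance
  ∂QSUW = SUW − QUW + QSW − QSU.
As a 6×1 matrix over Z this has rank 1, with invariant factors (1).

Now H_k = ker ∂_k / im ∂_{k+1}, so:

  H_0: rank C_0 − rank ∂_1 = 9 − 8 = 1, and the invariant factors of ∂_1 are all 1, so H_0 = Z.
  H_1: rank ker ∂_1 − rank ∂_2 = (16 − 8) − 5 = 3, and the invariant factors of ∂_2 are all 1, so H_1 = Z^3.
  H_2: rank ker ∂_2 − rank ∂_3 = (6 − 5) − 1 = 0, and the invariant factors of ∂_3 are all 1, so H_2 = 0.
  H_3: rank ker ∂_3 − rank ∂_4 = (1 − 1) − 0 = 0, and there is no ∂_4, so H_3 = 0.

Hence the Betti numbers are b_0 = 1, b_1 = 3, b_2 = 0, b_3 = 0.

b_0 = 1, b_1 = 3, b_2 = 0, b_3 = 0.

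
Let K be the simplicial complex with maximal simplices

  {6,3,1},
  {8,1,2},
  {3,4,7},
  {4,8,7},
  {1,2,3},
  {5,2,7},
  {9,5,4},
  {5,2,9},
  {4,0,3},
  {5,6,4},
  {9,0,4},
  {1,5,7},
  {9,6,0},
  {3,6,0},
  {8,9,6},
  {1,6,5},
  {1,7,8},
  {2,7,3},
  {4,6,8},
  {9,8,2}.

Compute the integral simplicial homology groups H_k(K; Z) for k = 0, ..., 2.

Fix the vertex order 0 < 1 < 2 < 3 < 4 < 5 < 6 < 7 < 8 < 9 and write every simplex with vertices in increasing order. Then dim K = 2 and the simplices of K are:

  0-simplices (10): [0], [1], [2], [3], [4], [5], [6], [7], [8], [9]
  1-simplices (30): (30 of them)
  2-simplices (20): (20 of them)

giving chain groups C_0 ≅ Z^10, C_1 ≅ Z^30, C_2 ≅ Z^20.

The boundary map ∂_1: C_1 → C_0 maps an edge to its endpoints' difference, ∂[p,q] = q − p. For instance
  ∂[4,6] = [6] − [4].
This gives a 10×30 integer matrix of rank 9; reducing to Smith normal form yields diagonal entries (1,1,1,1,1,1,1,1,1).

The boundary map ∂_2: C_2 → C_1 sends each 2-simplex [p,q,r] to [q,r] − [p,r] + [p,q]. For instance
  ∂[2,5,9] = [5,9] − [2,9] + [2,5],
  ∂[1,5,6] = [5,6] − [1,6] + [1,5].
The 30×20 boundary matrix has rank 20 and Smith normal form diag(1,1,1,1,1,1,1,1,1,1,1,1,1,1,1,1,1,1,1,2).

Computing H_k = (kernel of ∂_k) / (image of ∂_{k+1}):

  H_0: rank C_0 − rank ∂_1 = 10 − 9 = 1, and the invariant factors of ∂_1 are all 1, so H_0 ≅ Z.
  H_1: rank ker ∂_1 − rank ∂_2 = (30 − 9) − 20 = 1, and ∂_2 has invariant factor 2 > 1, so H_1 ≅ Z × Z/2.
  H_2: rank ker ∂_2 − rank ∂_3 = (20 − 20) − 0 = 0, and there is no ∂_3, so H_2 ≅ 0.

(K is a triangulation of the Klein bottle.)

H_0 ≅ Z,  H_1 ≅ Z × Z/2,  H_2 = 0.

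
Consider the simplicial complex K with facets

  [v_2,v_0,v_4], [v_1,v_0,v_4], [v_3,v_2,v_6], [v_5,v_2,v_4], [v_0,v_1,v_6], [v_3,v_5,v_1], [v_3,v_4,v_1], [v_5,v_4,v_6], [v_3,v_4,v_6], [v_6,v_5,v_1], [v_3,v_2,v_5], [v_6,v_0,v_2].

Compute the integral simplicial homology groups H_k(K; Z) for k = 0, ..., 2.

Order the vertices as v_0 < v_1 < v_2 < v_3 < v_4 < v_5 < v_6. Listing each simplex with vertices in this order, K has dimension 2 with simplices:

  0-simplices (7): [v_0], [v_1], [v_2], [v_3], [v_4], [v_5], [v_6]
  1-simplices (18): (18 of them)
  2-simplices (12): (12 of them)

giving chain groups C_0 ≅ Z^7, C_1 ≅ Z^18, C_2 ≅ Z^12.

∂_1: C_1 → C_0 sends each edge [p,q] (with p < q) to q − p. For instance
  ∂[v_4,v_6] = [v_6] − [v_4].
The 7×18 boundary matrix has rank 6 and Smith normal form diag(1,1,1,1,1,1).

The boundary map ∂_2: C_2 → C_1 maps a triangle to the signed sum of its edges. For instance
  ∂[v_1,v_3,v_5] = [v_3,v_5] − [v_1,v_5] + [v_1,v_3],
  ∂[v_2,v_4,v_5] = [v_4,v_5] − [v_2,v_5] + [v_2,v_4].
The 18×12 boundary matrix has rank 12 and Smith normal form diag(1,1,1,1,1,1,1,1,1,1,1,2).

Now H_k = ker ∂_k / im ∂_{k+1}, so:

  H_0: rank C_0 − rank ∂_1 = 7 − 6 = 1, and the invariant factors of ∂_1 are all 1, so H_0 ≅ Z.
  H_1: rank ker ∂_1 − rank ∂_2 = (18 − 6) − 12 = 0, and ∂_2 has invariant factor 2 > 1, so H_1 ≅ Z/2Z.
  H_2: rank ker ∂_2 − rank ∂_3 = (12 − 12) − 0 = 0, and there is no ∂_3, so H_2 ≅ 0.

(K is a triangulation of the real projective plane RP^2.)

H_0 ≅ Z,  H_1 ≅ Z/2Z,  H_2 = 0.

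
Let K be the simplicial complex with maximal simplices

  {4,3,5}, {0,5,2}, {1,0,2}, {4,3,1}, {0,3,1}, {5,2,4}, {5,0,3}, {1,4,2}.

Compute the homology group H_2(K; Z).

H_2 ≅ Z.

Order the vertices as 0 < 1 < 2 < 3 < 4 < 5. Listing each simplex with vertices in this order, K has dimension 2 with simplices:

  0-simplices (6): [0], [1], [2], [3], [4], [5]
  1-simplices (12): [0,1], [0,2], [0,3], [0,5], [1,2], [1,3], [1,4], [2,4], [2,5], [3,4], [3,5], [4,5]
  2-simplices (8): [0,1,2], [0,1,3], [0,2,5], [0,3,5], [1,2,4], [1,3,4], [2,4,5], [3,4,5]

giving chain groups C_0 ≅ Z^6, C_1 ≅ Z^12, C_2 ≅ Z^8.

∂_1: C_1 → C_0 is given by ∂[p,q] = [q] − [p]. For instance
  ∂[0,2] = [2] − [0].
The resulting 6×12 matrix has rank 5, and its Smith normal form has invariant factors (1,1,1,1,1).

Boundary ∂_2: C_2 → C_1 maps a triangle to the signed sum of its edges. For instance
  ∂[1,3,4] = [3,4] − [1,4] + [1,3],
  ∂[0,2,5] = [2,5] − [0,5] + [0,2].
The 12×8 boundary matrix has rank 7 and Smith normal form diag(1,1,1,1,1,1,1).

Computing H_k = (kernel of ∂_k) / (image of ∂_{k+1}):

  H_2: rank ker ∂_2 − rank ∂_3 = (8 − 7) − 0 = 1, and there is no ∂_3, so H_2 ≅ Z.

(K is a triangulation of the 2-sphere S^2.)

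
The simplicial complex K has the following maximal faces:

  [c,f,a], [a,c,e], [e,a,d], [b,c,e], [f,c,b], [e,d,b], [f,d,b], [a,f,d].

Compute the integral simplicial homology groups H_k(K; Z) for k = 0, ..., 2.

H_0 ≅ Z,  H_1 = 0,  H_2 ≅ Z.

Take the total order a < b < c < d < e < f on the vertex set. Then K (dimension 2) consists of the simplices:

  0-simplices (6): a, b, c, d, e, f
  1-simplices (12): ac, ad, ae, af, bc, bd, be, bf, ce, cf, de, df
  2-simplices (8): ace, acf, ade, adf, bce, bcf, bde, bdf

so the chain groups are C_0 ≅ Z^6, C_1 ≅ Z^12, C_2 ≅ Z^8.

∂_1: C_1 → C_0 maps an edge to its endpoints' difference, ∂[p,q] = q − p. For instance
  ∂cf = f − c.
As a 6×12 matrix over Z this has rank 5, with invariant factors (1,1,1,1,1).

The boundary map ∂_2: C_2 → C_1 acts by ∂[p,q,r] = [q,r] − [p,r] + [p,q]. For instance
  ∂ade = de − ae + ad,
  ∂bdf = df − bf + bd.
The resulting 12×8 matrix has rank 7, and its Smith normal form has invariant factors (1,1,1,1,1,1,1).

Now H_k = ker ∂_k / im ∂_{k+1}, so:

  H_0: rank C_0 − rank ∂_1 = 6 − 5 = 1, and the invariant factors of ∂_1 are all 1, so H_0 ≅ Z.
  H_1: rank ker ∂_1 − rank ∂_2 = (12 − 5) − 7 = 0, and the invariant factors of ∂_2 are all 1, so H_1 ≅ 0.
  H_2: rank ker ∂_2 − rank ∂_3 = (8 − 7) − 0 = 1, and there is no ∂_3, so H_2 ≅ Z.

(K is a triangulation of the 2-sphere S^2.)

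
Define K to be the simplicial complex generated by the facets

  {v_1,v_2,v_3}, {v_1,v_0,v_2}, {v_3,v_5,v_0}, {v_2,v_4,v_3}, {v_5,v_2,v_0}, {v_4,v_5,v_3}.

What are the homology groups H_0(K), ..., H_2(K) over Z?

H_0 ≅ Z,  H_1 ≅ Z,  H_2 = 0.

Order the vertices as v_0 < v_1 < v_2 < v_3 < v_4 < v_5. Listing each simplex with vertices in this order, K has dimension 2 with simplices:

  0-simplices (6): [v_0], [v_1], [v_2], [v_3], [v_4], [v_5]
  1-simplices (12): [v_0,v_1], [v_0,v_2], [v_0,v_3], [v_0,v_5], [v_1,v_2], [v_1,v_3], [v_2,v_3], [v_2,v_4], [v_2,v_5], [v_3,v_4], [v_3,v_5], [v_4,v_5]
  2-simplices (6): [v_0,v_1,v_2], [v_0,v_2,v_5], [v_0,v_3,v_5], [v_1,v_2,v_3], [v_2,v_3,v_4], [v_3,v_4,v_5]

Hence C_0 ≅ Z^6, C_1 ≅ Z^12, C_2 ≅ Z^6.

∂_1: C_1 → C_0 is given by ∂[p,q] = [q] − [p].
The 6×12 boundary matrix has rank 5 and Smith normal form diag(1,1,1,1,1).

The boundary map ∂_2: C_2 → C_1 acts by ∂[p,q,r] = [q,r] − [p,r] + [p,q]. For instance
  ∂[v_0,v_3,v_5] = [v_3,v_5] − [v_0,v_5] + [v_0,v_3],
  ∂[v_2,v_3,v_4] = [v_3,v_4] − [v_2,v_4] + [v_2,v_3].
As a 12×6 matrix over Z this has rank 6, with invariant factors (1,1,1,1,1,1).

From H_k ≅ ker(∂_k) / im(∂_{k+1}) we obtain:

  H_0: rank C_0 − rank ∂_1 = 6 − 5 = 1, and the invariant factors of ∂_1 are all 1, so H_0 ≅ Z.
  H_1: rank ker ∂_1 − rank ∂_2 = (12 − 5) − 6 = 1, and the invariant factors of ∂_2 are all 1, so H_1 ≅ Z.
  H_2: rank ker ∂_2 − rank ∂_3 = (6 − 6) − 0 = 0, and there is no ∂_3, so H_2 ≅ 0.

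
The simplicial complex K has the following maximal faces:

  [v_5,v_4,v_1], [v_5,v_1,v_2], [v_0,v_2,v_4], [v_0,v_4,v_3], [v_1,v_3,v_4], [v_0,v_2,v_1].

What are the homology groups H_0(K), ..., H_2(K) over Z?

H_0 ≅ Z,  H_1 ≅ Z,  H_2 = 0.

Fix the vertex order v_0 < v_1 < v_2 < v_3 < v_4 < v_5 and write every simplex with vertices in increasing order. Then dim K = 2 and the simplices of K are:

  0-simplices (6): [v_0], [v_1], [v_2], [v_3], [v_4], [v_5]
  1-simplices (12): [v_0,v_1], [v_0,v_2], [v_0,v_3], [v_0,v_4], [v_1,v_2], [v_1,v_3], [v_1,v_4], [v_1,v_5], [v_2,v_4], [v_2,v_5], [v_3,v_4], [v_4,v_5]
  2-simplices (6): [v_0,v_1,v_2], [v_0,v_2,v_4], [v_0,v_3,v_4], [v_1,v_2,v_5], [v_1,v_3,v_4], [v_1,v_4,v_5]

giving chain groups C_0 ≅ Z^6, C_1 ≅ Z^12, C_2 ≅ Z^6.

∂_1: C_1 → C_0 sends each edge [p,q] (with p < q) to q − p.
The resulting 6×12 matrix has rank 5, and its Smith normal form has invariant factors (1,1,1,1,1).

∂_2: C_2 → C_1 maps a triangle to the signed sum of its edges. For instance
  ∂[v_0,v_1,v_2] = [v_1,v_2] − [v_0,v_2] + [v_0,v_1],
  ∂[v_1,v_3,v_4] = [v_3,v_4] − [v_1,v_4] + [v_1,v_3].
As a 12×6 matrix over Z this has rank 6, with invariant factors (1,1,1,1,1,1).

From H_k ≅ ker(∂_k) / im(∂_{k+1}) we obtain:

  H_0: rank C_0 − rank ∂_1 = 6 − 5 = 1, and the invariant factors of ∂_1 are all 1, so H_0 ≅ Z.
  H_1: rank ker ∂_1 − rank ∂_2 = (12 − 5) − 6 = 1, and the invariant factors of ∂_2 are all 1, so H_1 ≅ Z.
  H_2: rank ker ∂_2 − rank ∂_3 = (6 − 6) − 0 = 0, and there is no ∂_3, so H_2 ≅ 0.

As a check, the Euler characteristic is 6 − 12 + 6 = 0, which agrees with 1 − 1 + 0 = 0.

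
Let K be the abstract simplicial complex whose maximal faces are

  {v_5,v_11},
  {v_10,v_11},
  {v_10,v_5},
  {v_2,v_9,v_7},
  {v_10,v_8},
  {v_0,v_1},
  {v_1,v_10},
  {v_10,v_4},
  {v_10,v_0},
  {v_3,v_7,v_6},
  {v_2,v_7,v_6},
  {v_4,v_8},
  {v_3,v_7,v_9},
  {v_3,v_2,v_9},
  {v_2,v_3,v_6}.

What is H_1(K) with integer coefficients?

We work with the vertex ordering v_0 < v_1 < v_2 < v_3 < v_4 < v_5 < v_6 < v_7 < v_8 < v_9 < v_10 < v_11. The simplices of K, each written with vertices in increasing order, are:

  0-simplices (12): [v_0], [v_1], [v_2], [v_3], [v_4], [v_5], [v_6], [v_7], [v_8], [v_9], [v_10], [v_11]
  1-simplices (18): (18 of them)
  2-simplices (6): [v_2,v_3,v_6], [v_2,v_3,v_9], [v_2,v_6,v_7], [v_2,v_7,v_9], [v_3,v_6,v_7], [v_3,v_7,v_9]

Hence C_0 ≅ Z^12, C_1 ≅ Z^18, C_2 ≅ Z^6.

The boundary map ∂_1: C_1 → C_0 sends each edge [p,q] (with p < q) to q − p.
As a 12×18 matrix over Z this has rank 10, with invariant factors (1,1,1,1,1,1,1,1,1,1).

Boundary ∂_2: C_2 → C_1 maps a triangle to the signed sum of its edges. For instance
  ∂[v_2,v_7,v_9] = [v_7,v_9] − [v_2,v_9] + [v_2,v_7],
  ∂[v_2,v_3,v_9] = [v_3,v_9] − [v_2,v_9] + [v_2,v_3].
This gives a 18×6 integer matrix of rank 5; reducing to Smith normal form yields diagonal entries (1,1,1,1,1).

From H_k ≅ ker(∂_k) / im(∂_{k+1}) we obtain:

  H_1: rank ker ∂_1 − rank ∂_2 = (18 − 10) − 5 = 3, and the invariant factors of ∂_2 are all 1, so H_1 ≅ Z^3.

H_1 = Z^3.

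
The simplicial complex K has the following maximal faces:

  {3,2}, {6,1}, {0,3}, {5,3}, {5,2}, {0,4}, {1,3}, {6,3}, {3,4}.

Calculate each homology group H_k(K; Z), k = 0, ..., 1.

H_0 ≅ Z,  H_1 ≅ Z^3.

Fix the vertex order 0 < 1 < 2 < 3 < 4 < 5 < 6 and write every simplex with vertices in increasing order. Then dim K = 1 and the simplices of K are:

  0-simplices (7): [0], [1], [2], [3], [4], [5], [6]
  1-simplices (9): [0,3], [0,4], [1,3], [1,6], [2,3], [2,5], [3,4], [3,5], [3,6]

Hence C_0 ≅ Z^7, C_1 ≅ Z^9.

∂_1: C_1 → C_0 sends each edge [p,q] (with p < q) to q − p.
As a 7×9 matrix over Z this has rank 6, with invariant factors (1,1,1,1,1,1).

Reading off H_k = ker ∂_k / im ∂_{k+1}:

  H_0: rank C_0 − rank ∂_1 = 7 − 6 = 1, and the invariant factors of ∂_1 are all 1, so H_0 = Z.
  H_1: rank ker ∂_1 − rank ∂_2 = (9 − 6) − 0 = 3, and there is no ∂_2, so H_1 = Z^3.

(K is a triangulation of a wedge of 3 circles.)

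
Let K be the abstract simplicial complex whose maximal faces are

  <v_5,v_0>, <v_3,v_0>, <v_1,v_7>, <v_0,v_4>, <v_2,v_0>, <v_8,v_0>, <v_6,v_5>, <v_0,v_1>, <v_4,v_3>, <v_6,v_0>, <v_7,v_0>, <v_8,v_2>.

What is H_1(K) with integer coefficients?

H_1 = Z^4.

Take the total order v_0 < v_1 < v_2 < v_3 < v_4 < v_5 < v_6 < v_7 < v_8 on the vertex set. Then K (dimension 1) consists of the simplices:

  0-simplices (9): [v_0], [v_1], [v_2], [v_3], [v_4], [v_5], [v_6], [v_7], [v_8]
  1-simplices (12): [v_0,v_1], [v_0,v_2], [v_0,v_3], [v_0,v_4], [v_0,v_5], [v_0,v_6], [v_0,v_7], [v_0,v_8], [v_1,v_7], [v_2,v_8], [v_3,v_4], [v_5,v_6]

so the chain groups are C_0 ≅ Z^9, C_1 ≅ Z^12.

∂_1: C_1 → C_0 maps an edge to its endpoints' difference, ∂[p,q] = q − p.
The 9×12 boundary matrix has rank 8 and Smith normal form diag(1,1,1,1,1,1,1,1).

Now H_k = ker ∂_k / im ∂_{k+1}, so:

  H_1: rank ker ∂_1 − rank ∂_2 = (12 − 8) − 0 = 4, and there is no ∂_2, so H_1 ≅ Z^4.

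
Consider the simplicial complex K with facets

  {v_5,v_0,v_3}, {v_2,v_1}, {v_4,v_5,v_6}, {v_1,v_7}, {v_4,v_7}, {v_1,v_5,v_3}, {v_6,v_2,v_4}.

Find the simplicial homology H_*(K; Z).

We work with the vertex ordering v_0 < v_1 < v_2 < v_3 < v_4 < v_5 < v_6 < v_7. The simplices of K, each written with vertices in increasing order, are:

  0-simplices (8): [v_0], [v_1], [v_2], [v_3], [v_4], [v_5], [v_6], [v_7]
  1-simplices (13): [v_0,v_3], [v_0,v_5], [v_1,v_2], [v_1,v_3], [v_1,v_5], [v_1,v_7], [v_2,v_4], [v_2,v_6], [v_3,v_5], [v_4,v_5], [v_4,v_6], [v_4,v_7], [v_5,v_6]
  2-simplices (4): [v_0,v_3,v_5], [v_1,v_3,v_5], [v_2,v_4,v_6], [v_4,v_5,v_6]

giving chain groups C_0 ≅ Z^8, C_1 ≅ Z^13, C_2 ≅ Z^4.

∂_1: C_1 → C_0 sends each edge [p,q] (with p < q) to q − p.
This gives a 8×13 integer matrix of rank 7; reducing to Smith normal form yields diagonal entries (1,1,1,1,1,1,1).

Boundary ∂_2: C_2 → C_1 maps a triangle to the signed sum of its edges. For instance
  ∂[v_4,v_5,v_6] = [v_5,v_6] − [v_4,v_6] + [v_4,v_5],
  ∂[v_0,v_3,v_5] = [v_3,v_5] − [v_0,v_5] + [v_0,v_3].
The 13×4 boundary matrix has rank 4 and Smith normal form diag(1,1,1,1).

Computing H_k = (kernel of ∂_k) / (image of ∂_{k+1}):

  H_0: rank C_0 − rank ∂_1 = 8 − 7 = 1, and the invariant factors of ∂_1 are all 1, so H_0 ≅ Z.
  H_1: rank ker ∂_1 − rank ∂_2 = (13 − 7) − 4 = 2, and the invariant factors of ∂_2 are all 1, so H_1 ≅ Z^2.
  H_2: rank ker ∂_2 − rank ∂_3 = (4 − 4) − 0 = 0, and there is no ∂_3, so H_2 ≅ 0.

As a check, the Euler characteristic is 8 − 13 + 4 = -1, which agrees with 1 − 2 + 0 = -1.

H_0 ≅ Z,  H_1 ≅ Z^2,  H_2 = 0.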